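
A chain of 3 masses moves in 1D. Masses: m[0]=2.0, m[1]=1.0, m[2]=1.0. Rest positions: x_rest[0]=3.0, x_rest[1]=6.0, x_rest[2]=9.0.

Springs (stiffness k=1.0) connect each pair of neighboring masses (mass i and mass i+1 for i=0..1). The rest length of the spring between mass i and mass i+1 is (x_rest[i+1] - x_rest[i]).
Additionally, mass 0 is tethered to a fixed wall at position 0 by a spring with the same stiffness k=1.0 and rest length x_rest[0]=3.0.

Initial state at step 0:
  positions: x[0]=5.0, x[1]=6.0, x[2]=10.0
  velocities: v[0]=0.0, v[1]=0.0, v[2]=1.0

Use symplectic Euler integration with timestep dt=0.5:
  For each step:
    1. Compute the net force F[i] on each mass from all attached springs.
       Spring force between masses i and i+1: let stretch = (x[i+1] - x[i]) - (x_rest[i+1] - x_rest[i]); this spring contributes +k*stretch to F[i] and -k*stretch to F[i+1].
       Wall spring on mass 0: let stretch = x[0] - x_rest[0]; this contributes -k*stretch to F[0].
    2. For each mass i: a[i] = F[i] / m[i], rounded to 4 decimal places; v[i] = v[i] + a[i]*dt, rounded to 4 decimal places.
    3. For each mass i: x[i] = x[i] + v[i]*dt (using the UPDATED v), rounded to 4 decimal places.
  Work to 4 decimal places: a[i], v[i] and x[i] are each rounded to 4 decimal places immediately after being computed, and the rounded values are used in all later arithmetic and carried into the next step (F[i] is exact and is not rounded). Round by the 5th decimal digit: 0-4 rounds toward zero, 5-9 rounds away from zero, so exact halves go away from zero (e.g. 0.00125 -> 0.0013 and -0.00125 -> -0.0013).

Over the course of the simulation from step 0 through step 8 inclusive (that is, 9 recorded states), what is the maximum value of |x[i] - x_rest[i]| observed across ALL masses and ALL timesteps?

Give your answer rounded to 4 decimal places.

Step 0: x=[5.0000 6.0000 10.0000] v=[0.0000 0.0000 1.0000]
Step 1: x=[4.5000 6.7500 10.2500] v=[-1.0000 1.5000 0.5000]
Step 2: x=[3.7188 7.8125 10.3750] v=[-1.5625 2.1250 0.2500]
Step 3: x=[2.9844 8.4922 10.6094] v=[-1.4688 1.3594 0.4688]
Step 4: x=[2.5654 8.3243 11.0645] v=[-0.8380 -0.3359 0.9102]
Step 5: x=[2.5456 7.4017 11.5846] v=[-0.0396 -1.8453 1.0401]
Step 6: x=[2.8147 6.3108 11.8090] v=[0.5381 -2.1819 0.4487]
Step 7: x=[3.1690 5.7204 11.4088] v=[0.7085 -1.1809 -0.8004]
Step 8: x=[3.4461 5.9142 10.3365] v=[0.5541 0.3876 -2.1446]
Max displacement = 2.8090

Answer: 2.8090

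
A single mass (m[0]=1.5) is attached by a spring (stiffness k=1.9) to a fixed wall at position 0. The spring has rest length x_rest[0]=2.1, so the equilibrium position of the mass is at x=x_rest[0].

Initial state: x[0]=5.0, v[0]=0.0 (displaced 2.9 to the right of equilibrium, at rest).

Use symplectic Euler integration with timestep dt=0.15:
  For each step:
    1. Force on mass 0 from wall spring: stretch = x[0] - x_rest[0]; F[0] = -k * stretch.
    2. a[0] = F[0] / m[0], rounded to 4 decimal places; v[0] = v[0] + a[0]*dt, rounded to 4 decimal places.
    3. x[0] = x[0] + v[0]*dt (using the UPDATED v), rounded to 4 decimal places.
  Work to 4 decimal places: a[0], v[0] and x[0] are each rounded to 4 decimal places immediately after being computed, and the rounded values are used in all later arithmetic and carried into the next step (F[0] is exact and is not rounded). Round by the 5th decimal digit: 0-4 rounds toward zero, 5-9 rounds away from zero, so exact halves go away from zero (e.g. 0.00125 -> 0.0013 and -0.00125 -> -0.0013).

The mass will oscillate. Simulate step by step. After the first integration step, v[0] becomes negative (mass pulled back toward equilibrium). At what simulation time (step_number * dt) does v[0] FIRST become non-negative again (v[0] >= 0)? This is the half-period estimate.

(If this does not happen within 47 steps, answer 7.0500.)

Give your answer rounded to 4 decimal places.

Answer: 2.8500

Derivation:
Step 0: x=[5.0000] v=[0.0000]
Step 1: x=[4.9174] v=[-0.5510]
Step 2: x=[4.7545] v=[-1.0863]
Step 3: x=[4.5159] v=[-1.5907]
Step 4: x=[4.2084] v=[-2.0497]
Step 5: x=[3.8409] v=[-2.4503]
Step 6: x=[3.4237] v=[-2.7811]
Step 7: x=[2.9688] v=[-3.0326]
Step 8: x=[2.4891] v=[-3.1977]
Step 9: x=[1.9984] v=[-3.2716]
Step 10: x=[1.5106] v=[-3.2523]
Step 11: x=[1.0396] v=[-3.1403]
Step 12: x=[0.5988] v=[-2.9388]
Step 13: x=[0.2008] v=[-2.6536]
Step 14: x=[-0.1431] v=[-2.2927]
Step 15: x=[-0.4231] v=[-1.8665]
Step 16: x=[-0.6312] v=[-1.3871]
Step 17: x=[-0.7614] v=[-0.8682]
Step 18: x=[-0.8101] v=[-0.3245]
Step 19: x=[-0.7758] v=[0.2284]
First v>=0 after going negative at step 19, time=2.8500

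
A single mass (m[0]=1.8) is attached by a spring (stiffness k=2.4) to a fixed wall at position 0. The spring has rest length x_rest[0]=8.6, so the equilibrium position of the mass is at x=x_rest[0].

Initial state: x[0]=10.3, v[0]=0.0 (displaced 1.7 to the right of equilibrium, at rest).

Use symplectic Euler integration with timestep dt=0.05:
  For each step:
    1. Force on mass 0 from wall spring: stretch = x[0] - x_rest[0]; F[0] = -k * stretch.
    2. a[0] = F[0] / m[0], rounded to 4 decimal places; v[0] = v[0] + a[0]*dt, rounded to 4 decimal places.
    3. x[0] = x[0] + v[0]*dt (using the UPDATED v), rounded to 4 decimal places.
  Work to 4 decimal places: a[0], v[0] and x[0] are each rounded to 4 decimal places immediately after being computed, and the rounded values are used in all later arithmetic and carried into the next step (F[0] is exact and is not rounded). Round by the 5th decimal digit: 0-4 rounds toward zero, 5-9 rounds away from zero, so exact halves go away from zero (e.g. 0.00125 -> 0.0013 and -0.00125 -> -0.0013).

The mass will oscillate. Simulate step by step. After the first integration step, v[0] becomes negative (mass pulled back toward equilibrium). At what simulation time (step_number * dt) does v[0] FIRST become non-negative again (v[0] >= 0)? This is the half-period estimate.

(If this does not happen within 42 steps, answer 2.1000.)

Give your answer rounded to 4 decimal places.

Step 0: x=[10.3000] v=[0.0000]
Step 1: x=[10.2943] v=[-0.1133]
Step 2: x=[10.2830] v=[-0.2263]
Step 3: x=[10.2661] v=[-0.3385]
Step 4: x=[10.2436] v=[-0.4496]
Step 5: x=[10.2156] v=[-0.5592]
Step 6: x=[10.1823] v=[-0.6669]
Step 7: x=[10.1437] v=[-0.7724]
Step 8: x=[10.0999] v=[-0.8753]
Step 9: x=[10.0511] v=[-0.9753]
Step 10: x=[9.9975] v=[-1.0720]
Step 11: x=[9.9392] v=[-1.1652]
Step 12: x=[9.8765] v=[-1.2545]
Step 13: x=[9.8095] v=[-1.3396]
Step 14: x=[9.7385] v=[-1.4202]
Step 15: x=[9.6637] v=[-1.4961]
Step 16: x=[9.5854] v=[-1.5670]
Step 17: x=[9.5038] v=[-1.6327]
Step 18: x=[9.4192] v=[-1.6930]
Step 19: x=[9.3318] v=[-1.7476]
Step 20: x=[9.2420] v=[-1.7964]
Step 21: x=[9.1500] v=[-1.8392]
Step 22: x=[9.0562] v=[-1.8759]
Step 23: x=[8.9609] v=[-1.9063]
Step 24: x=[8.8644] v=[-1.9304]
Step 25: x=[8.7670] v=[-1.9480]
Step 26: x=[8.6690] v=[-1.9591]
Step 27: x=[8.5708] v=[-1.9637]
Step 28: x=[8.4727] v=[-1.9618]
Step 29: x=[8.3750] v=[-1.9533]
Step 30: x=[8.2781] v=[-1.9383]
Step 31: x=[8.1823] v=[-1.9168]
Step 32: x=[8.0879] v=[-1.8890]
Step 33: x=[7.9952] v=[-1.8549]
Step 34: x=[7.9045] v=[-1.8146]
Step 35: x=[7.8161] v=[-1.7682]
Step 36: x=[7.7303] v=[-1.7159]
Step 37: x=[7.6474] v=[-1.6579]
Step 38: x=[7.5677] v=[-1.5944]
Step 39: x=[7.4914] v=[-1.5256]
Step 40: x=[7.4188] v=[-1.4517]
Step 41: x=[7.3502] v=[-1.3730]
Step 42: x=[7.2857] v=[-1.2897]
v[0] did not become non-negative within 42 steps; using fallback time=2.1000

Answer: 2.1000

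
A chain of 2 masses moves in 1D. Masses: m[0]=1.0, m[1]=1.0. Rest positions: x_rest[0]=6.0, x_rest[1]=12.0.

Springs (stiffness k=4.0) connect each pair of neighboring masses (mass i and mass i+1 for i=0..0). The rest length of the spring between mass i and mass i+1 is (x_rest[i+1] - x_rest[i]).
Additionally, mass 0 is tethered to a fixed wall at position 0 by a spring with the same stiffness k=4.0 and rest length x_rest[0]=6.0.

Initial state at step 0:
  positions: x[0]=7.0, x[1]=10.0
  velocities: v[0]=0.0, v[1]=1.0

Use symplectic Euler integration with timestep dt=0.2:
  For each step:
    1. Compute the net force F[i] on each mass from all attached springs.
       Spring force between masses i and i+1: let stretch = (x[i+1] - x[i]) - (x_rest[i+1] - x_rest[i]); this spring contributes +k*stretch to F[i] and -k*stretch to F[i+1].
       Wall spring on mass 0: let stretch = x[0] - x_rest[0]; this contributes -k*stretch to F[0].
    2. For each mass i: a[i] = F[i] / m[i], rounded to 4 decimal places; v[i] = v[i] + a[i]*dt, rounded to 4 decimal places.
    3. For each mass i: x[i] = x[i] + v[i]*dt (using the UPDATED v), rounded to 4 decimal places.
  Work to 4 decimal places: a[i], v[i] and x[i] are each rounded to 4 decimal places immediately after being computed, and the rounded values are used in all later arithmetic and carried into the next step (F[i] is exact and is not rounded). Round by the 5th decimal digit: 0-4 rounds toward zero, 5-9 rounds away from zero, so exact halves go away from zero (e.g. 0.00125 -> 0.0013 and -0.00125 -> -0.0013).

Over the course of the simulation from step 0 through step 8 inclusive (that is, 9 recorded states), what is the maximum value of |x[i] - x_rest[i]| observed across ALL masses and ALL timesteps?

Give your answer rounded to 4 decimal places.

Step 0: x=[7.0000 10.0000] v=[0.0000 1.0000]
Step 1: x=[6.3600 10.6800] v=[-3.2000 3.4000]
Step 2: x=[5.3936 11.6288] v=[-4.8320 4.7440]
Step 3: x=[4.5619 12.5400] v=[-4.1587 4.5558]
Step 4: x=[4.2768 13.1347] v=[-1.4257 2.9733]
Step 5: x=[4.7246 13.2721] v=[2.2392 0.6870]
Step 6: x=[5.7841 13.0019] v=[5.2975 -1.3510]
Step 7: x=[7.0730 12.5369] v=[6.4445 -2.3252]
Step 8: x=[8.1044 12.1576] v=[5.1572 -1.8963]
Max displacement = 2.1044

Answer: 2.1044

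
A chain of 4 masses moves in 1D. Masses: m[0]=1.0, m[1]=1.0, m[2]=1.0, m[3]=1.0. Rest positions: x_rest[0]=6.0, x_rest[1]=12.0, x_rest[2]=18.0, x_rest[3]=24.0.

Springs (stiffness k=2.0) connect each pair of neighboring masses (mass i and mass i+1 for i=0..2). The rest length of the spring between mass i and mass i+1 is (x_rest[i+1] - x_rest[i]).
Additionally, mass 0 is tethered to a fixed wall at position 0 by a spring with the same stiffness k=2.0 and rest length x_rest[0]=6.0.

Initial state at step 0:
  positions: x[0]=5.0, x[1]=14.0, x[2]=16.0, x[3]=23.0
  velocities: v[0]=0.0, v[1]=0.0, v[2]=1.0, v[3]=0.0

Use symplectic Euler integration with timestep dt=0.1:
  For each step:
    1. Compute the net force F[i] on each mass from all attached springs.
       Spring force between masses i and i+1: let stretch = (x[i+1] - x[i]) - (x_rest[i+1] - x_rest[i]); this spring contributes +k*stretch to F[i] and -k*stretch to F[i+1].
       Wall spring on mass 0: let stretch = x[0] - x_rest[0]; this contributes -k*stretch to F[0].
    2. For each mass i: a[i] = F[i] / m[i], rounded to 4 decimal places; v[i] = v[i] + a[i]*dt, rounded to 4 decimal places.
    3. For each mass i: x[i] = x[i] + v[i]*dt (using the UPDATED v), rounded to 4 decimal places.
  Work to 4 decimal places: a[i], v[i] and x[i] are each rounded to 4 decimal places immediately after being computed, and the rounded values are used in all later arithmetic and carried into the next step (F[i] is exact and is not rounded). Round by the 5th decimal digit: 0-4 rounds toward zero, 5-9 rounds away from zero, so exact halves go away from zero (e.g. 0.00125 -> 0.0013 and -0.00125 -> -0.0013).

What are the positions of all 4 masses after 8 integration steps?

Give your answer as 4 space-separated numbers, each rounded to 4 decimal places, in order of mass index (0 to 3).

Step 0: x=[5.0000 14.0000 16.0000 23.0000] v=[0.0000 0.0000 1.0000 0.0000]
Step 1: x=[5.0800 13.8600 16.2000 22.9800] v=[0.8000 -1.4000 2.0000 -0.2000]
Step 2: x=[5.2340 13.5912 16.4888 22.9444] v=[1.5400 -2.6880 2.8880 -0.3560]
Step 3: x=[5.4505 13.2132 16.8488 22.8997] v=[2.1646 -3.7799 3.5996 -0.4471]
Step 4: x=[5.7132 12.7527 17.2571 22.8540] v=[2.6270 -4.6053 4.0827 -0.4573]
Step 5: x=[6.0024 12.2415 17.6872 22.8163] v=[2.8923 -5.1123 4.3012 -0.3767]
Step 6: x=[6.2964 11.7144 18.1110 22.7961] v=[2.9396 -5.2710 4.2379 -0.2025]
Step 7: x=[6.5728 11.2069 18.5006 22.8022] v=[2.7639 -5.0753 3.8956 0.0605]
Step 8: x=[6.8104 10.7526 18.8303 22.8422] v=[2.3762 -4.5434 3.2972 0.4002]

Answer: 6.8104 10.7526 18.8303 22.8422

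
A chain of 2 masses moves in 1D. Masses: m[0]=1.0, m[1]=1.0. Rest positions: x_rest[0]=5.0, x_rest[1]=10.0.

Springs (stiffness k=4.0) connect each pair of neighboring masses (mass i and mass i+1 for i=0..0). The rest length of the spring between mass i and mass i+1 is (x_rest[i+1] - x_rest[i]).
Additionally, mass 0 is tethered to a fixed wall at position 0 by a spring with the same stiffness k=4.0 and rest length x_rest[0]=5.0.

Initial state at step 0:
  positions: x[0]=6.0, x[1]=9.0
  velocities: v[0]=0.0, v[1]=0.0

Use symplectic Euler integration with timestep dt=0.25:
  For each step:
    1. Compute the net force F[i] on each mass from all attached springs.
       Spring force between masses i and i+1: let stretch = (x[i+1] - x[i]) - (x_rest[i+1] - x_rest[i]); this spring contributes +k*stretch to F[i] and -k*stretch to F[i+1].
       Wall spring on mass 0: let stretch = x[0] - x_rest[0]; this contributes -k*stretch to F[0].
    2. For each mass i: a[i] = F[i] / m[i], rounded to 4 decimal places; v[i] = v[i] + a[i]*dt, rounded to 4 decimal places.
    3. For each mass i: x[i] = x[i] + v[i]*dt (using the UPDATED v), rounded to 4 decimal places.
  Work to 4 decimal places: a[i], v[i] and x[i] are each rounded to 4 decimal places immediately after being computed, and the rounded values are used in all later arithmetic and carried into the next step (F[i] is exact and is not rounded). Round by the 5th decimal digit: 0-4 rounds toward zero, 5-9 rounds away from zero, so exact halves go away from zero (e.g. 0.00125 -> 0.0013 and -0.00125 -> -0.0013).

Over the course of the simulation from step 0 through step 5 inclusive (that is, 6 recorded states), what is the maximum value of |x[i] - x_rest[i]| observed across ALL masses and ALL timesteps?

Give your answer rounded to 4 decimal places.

Answer: 1.3281

Derivation:
Step 0: x=[6.0000 9.0000] v=[0.0000 0.0000]
Step 1: x=[5.2500 9.5000] v=[-3.0000 2.0000]
Step 2: x=[4.2500 10.1875] v=[-4.0000 2.7500]
Step 3: x=[3.6719 10.6406] v=[-2.3125 1.8125]
Step 4: x=[3.9180 10.6016] v=[0.9843 -0.1562]
Step 5: x=[4.8555 10.1417] v=[3.7499 -1.8398]
Max displacement = 1.3281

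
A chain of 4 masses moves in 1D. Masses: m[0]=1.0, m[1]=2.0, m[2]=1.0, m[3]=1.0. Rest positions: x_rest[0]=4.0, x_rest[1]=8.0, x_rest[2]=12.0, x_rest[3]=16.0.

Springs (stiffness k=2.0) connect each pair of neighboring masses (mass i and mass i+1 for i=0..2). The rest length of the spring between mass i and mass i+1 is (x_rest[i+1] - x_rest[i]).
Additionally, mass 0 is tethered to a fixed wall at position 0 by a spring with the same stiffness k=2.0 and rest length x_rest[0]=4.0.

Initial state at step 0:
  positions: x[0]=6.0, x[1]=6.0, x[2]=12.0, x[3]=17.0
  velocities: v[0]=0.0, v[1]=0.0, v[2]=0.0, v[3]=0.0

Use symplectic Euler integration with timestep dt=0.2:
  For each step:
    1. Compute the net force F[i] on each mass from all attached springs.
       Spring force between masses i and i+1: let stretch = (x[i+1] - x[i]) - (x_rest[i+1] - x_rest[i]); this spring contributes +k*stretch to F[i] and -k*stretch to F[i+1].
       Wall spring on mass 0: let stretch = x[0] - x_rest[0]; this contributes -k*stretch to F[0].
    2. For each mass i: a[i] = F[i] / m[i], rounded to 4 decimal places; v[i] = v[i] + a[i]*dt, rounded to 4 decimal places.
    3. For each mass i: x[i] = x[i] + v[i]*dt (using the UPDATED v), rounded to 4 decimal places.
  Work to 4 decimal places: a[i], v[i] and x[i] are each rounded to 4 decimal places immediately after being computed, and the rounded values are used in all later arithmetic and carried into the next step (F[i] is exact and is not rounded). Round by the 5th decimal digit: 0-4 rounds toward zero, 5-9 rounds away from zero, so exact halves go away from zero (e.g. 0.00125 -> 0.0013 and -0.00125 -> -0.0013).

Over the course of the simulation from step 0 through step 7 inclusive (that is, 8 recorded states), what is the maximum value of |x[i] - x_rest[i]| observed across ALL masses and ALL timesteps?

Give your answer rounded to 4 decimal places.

Step 0: x=[6.0000 6.0000 12.0000 17.0000] v=[0.0000 0.0000 0.0000 0.0000]
Step 1: x=[5.5200 6.2400 11.9200 16.9200] v=[-2.4000 1.2000 -0.4000 -0.4000]
Step 2: x=[4.6560 6.6784 11.7856 16.7600] v=[-4.3200 2.1920 -0.6720 -0.8000]
Step 3: x=[3.5813 7.2402 11.6406 16.5220] v=[-5.3734 2.8090 -0.7251 -1.1898]
Step 4: x=[2.5128 7.8317 11.5341 16.2135] v=[-5.3424 2.9573 -0.5327 -1.5424]
Step 5: x=[1.6688 8.3585 11.5057 15.8507] v=[-4.2200 2.6340 -0.1419 -1.8142]
Step 6: x=[1.2265 8.7436 11.5731 15.4603] v=[-2.2116 1.9255 0.3372 -1.9522]
Step 7: x=[1.2874 8.9412 11.7252 15.0789] v=[0.3046 0.9880 0.7603 -1.9071]
Max displacement = 2.7735

Answer: 2.7735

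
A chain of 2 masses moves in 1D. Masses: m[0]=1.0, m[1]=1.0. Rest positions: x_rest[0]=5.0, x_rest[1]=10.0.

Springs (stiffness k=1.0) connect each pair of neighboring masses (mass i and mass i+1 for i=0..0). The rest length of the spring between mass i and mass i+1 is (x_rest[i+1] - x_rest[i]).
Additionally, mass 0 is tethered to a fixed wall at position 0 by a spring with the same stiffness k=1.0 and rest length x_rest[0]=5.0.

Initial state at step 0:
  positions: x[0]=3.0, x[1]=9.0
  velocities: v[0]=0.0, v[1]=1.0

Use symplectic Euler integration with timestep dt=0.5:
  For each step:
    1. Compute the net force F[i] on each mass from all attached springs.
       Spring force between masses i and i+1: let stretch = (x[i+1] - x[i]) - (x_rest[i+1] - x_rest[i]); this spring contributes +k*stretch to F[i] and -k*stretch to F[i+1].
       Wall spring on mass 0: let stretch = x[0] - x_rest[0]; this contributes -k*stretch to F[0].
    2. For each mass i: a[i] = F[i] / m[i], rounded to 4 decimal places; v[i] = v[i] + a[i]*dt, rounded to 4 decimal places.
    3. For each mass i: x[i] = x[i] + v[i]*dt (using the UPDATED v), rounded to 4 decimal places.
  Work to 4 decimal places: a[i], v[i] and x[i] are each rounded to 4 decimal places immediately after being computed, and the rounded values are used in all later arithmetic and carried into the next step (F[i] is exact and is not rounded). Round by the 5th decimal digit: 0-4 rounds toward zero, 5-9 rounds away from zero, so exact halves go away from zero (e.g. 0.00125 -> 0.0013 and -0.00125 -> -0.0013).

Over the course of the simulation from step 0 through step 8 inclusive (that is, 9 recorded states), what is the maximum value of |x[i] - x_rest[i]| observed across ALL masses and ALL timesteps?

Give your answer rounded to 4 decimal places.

Answer: 2.7020

Derivation:
Step 0: x=[3.0000 9.0000] v=[0.0000 1.0000]
Step 1: x=[3.7500 9.2500] v=[1.5000 0.5000]
Step 2: x=[4.9375 9.3750] v=[2.3750 0.2500]
Step 3: x=[6.0000 9.6407] v=[2.1250 0.5313]
Step 4: x=[6.4727 10.2462] v=[0.9454 1.2110]
Step 5: x=[6.2706 11.1584] v=[-0.4042 1.8243]
Step 6: x=[5.7228 12.0986] v=[-1.0956 1.8804]
Step 7: x=[5.3383 12.6949] v=[-0.7691 1.1925]
Step 8: x=[5.4584 12.7020] v=[0.2401 0.0142]
Max displacement = 2.7020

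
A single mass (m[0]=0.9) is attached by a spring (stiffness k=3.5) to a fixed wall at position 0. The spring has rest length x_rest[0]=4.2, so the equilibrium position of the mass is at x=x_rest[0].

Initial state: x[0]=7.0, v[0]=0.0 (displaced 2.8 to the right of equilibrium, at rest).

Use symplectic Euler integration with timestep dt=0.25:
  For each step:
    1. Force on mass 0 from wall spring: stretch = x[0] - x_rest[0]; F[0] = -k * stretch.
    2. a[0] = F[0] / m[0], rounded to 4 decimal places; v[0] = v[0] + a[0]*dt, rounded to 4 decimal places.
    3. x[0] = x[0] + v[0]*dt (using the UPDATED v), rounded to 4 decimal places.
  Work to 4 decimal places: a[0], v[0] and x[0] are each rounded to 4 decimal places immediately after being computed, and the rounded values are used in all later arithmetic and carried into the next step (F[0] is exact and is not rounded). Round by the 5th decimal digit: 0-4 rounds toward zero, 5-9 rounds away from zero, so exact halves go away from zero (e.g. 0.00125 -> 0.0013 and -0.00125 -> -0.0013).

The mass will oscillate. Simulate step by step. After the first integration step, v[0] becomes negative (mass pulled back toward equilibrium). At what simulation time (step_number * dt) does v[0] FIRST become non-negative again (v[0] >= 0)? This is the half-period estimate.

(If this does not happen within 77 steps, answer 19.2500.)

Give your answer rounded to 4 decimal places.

Step 0: x=[7.0000] v=[0.0000]
Step 1: x=[6.3195] v=[-2.7222]
Step 2: x=[5.1238] v=[-4.7828]
Step 3: x=[3.7036] v=[-5.6810]
Step 4: x=[2.4040] v=[-5.1984]
Step 5: x=[1.5409] v=[-3.4523]
Step 6: x=[1.3241] v=[-0.8671]
Step 7: x=[1.8063] v=[1.9289]
First v>=0 after going negative at step 7, time=1.7500

Answer: 1.7500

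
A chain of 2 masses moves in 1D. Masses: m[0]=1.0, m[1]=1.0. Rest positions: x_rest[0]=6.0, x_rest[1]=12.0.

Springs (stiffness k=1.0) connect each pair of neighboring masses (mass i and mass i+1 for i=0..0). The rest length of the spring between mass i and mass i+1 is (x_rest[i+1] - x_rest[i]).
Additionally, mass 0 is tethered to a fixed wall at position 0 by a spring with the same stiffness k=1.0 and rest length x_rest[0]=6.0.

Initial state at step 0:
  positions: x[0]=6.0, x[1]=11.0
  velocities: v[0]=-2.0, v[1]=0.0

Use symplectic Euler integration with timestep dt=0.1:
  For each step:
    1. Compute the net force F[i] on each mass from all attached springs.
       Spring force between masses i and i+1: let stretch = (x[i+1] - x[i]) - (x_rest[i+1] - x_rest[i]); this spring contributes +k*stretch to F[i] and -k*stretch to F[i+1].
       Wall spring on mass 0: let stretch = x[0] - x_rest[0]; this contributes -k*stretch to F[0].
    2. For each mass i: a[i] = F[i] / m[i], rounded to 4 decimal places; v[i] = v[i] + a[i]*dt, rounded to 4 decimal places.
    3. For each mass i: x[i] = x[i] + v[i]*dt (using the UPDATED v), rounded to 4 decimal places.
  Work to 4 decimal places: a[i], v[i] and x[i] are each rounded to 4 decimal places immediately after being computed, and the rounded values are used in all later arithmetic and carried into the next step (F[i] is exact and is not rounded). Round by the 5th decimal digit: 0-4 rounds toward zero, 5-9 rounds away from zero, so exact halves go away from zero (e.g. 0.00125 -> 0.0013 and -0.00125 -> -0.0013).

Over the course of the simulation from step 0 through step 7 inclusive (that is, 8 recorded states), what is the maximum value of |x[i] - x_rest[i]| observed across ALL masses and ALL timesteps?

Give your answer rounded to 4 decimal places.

Answer: 1.4321

Derivation:
Step 0: x=[6.0000 11.0000] v=[-2.0000 0.0000]
Step 1: x=[5.7900 11.0100] v=[-2.1000 0.1000]
Step 2: x=[5.5743 11.0278] v=[-2.1570 0.1780]
Step 3: x=[5.3574 11.0511] v=[-2.1691 0.2327]
Step 4: x=[5.1439 11.0774] v=[-2.1355 0.2633]
Step 5: x=[4.9383 11.1044] v=[-2.0565 0.2700]
Step 6: x=[4.7449 11.1297] v=[-1.9337 0.2534]
Step 7: x=[4.5679 11.1512] v=[-1.7697 0.2149]
Max displacement = 1.4321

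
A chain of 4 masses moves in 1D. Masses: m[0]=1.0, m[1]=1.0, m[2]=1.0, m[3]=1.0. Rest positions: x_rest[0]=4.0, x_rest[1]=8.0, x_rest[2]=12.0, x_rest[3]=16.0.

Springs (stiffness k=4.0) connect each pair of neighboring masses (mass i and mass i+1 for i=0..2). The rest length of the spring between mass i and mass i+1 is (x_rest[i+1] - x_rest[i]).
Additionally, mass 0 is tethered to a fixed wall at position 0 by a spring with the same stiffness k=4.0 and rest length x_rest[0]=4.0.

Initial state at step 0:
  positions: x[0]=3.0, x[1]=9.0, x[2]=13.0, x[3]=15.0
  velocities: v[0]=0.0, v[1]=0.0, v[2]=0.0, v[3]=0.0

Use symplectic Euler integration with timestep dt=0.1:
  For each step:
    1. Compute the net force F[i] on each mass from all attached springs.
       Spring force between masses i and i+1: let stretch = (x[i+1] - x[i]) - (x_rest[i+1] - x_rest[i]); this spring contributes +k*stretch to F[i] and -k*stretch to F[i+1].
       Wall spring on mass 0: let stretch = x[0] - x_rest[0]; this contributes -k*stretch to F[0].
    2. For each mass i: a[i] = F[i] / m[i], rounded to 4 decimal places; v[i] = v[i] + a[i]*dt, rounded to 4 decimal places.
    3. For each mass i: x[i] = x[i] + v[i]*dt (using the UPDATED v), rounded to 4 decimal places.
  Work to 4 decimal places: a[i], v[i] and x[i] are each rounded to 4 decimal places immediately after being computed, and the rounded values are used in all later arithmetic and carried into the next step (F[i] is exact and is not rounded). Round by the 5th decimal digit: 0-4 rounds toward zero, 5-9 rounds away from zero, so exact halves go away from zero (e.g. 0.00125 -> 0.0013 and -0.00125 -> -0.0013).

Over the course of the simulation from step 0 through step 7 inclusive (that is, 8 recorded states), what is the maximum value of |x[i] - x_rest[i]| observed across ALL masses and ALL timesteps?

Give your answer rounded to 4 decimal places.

Answer: 1.0068

Derivation:
Step 0: x=[3.0000 9.0000 13.0000 15.0000] v=[0.0000 0.0000 0.0000 0.0000]
Step 1: x=[3.1200 8.9200 12.9200 15.0800] v=[1.2000 -0.8000 -0.8000 0.8000]
Step 2: x=[3.3472 8.7680 12.7664 15.2336] v=[2.2720 -1.5200 -1.5360 1.5360]
Step 3: x=[3.6573 8.5591 12.5516 15.4485] v=[3.1014 -2.0890 -2.1485 2.1491]
Step 4: x=[4.0172 8.3138 12.2929 15.7075] v=[3.5992 -2.4527 -2.5867 2.5903]
Step 5: x=[4.3883 8.0558 12.0117 15.9900] v=[3.7110 -2.5797 -2.8125 2.8245]
Step 6: x=[4.7306 7.8094 11.7314 16.2733] v=[3.4227 -2.4643 -2.8035 2.8332]
Step 7: x=[5.0068 7.5967 11.4759 16.5349] v=[2.7620 -2.1270 -2.5555 2.6164]
Max displacement = 1.0068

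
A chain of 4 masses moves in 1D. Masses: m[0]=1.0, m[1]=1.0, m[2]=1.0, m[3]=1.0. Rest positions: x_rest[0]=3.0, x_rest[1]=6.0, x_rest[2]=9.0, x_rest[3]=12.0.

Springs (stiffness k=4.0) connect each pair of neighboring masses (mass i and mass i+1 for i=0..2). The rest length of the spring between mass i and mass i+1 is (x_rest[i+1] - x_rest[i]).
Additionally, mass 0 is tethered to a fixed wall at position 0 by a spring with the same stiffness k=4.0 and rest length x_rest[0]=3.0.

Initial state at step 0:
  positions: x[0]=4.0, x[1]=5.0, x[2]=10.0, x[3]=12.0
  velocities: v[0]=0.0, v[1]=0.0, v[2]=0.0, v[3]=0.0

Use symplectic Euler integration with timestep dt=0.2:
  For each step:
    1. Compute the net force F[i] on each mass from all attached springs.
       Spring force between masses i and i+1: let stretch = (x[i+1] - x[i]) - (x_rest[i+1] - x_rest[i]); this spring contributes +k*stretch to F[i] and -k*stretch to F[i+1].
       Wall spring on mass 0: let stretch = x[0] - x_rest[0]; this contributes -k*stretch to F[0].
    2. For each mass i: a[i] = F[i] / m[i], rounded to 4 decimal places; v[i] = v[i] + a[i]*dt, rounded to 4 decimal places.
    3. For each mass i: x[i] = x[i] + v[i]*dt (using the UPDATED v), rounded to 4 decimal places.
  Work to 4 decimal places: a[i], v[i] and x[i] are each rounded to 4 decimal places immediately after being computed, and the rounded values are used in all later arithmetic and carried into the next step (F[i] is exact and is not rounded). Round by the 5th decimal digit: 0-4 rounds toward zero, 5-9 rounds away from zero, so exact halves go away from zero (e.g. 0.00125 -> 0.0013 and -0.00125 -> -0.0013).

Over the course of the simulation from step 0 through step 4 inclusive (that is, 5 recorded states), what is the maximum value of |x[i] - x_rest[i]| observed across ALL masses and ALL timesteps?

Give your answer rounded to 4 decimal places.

Step 0: x=[4.0000 5.0000 10.0000 12.0000] v=[0.0000 0.0000 0.0000 0.0000]
Step 1: x=[3.5200 5.6400 9.5200 12.1600] v=[-2.4000 3.2000 -2.4000 0.8000]
Step 2: x=[2.8160 6.5616 8.8416 12.3776] v=[-3.5200 4.6080 -3.3920 1.0880]
Step 3: x=[2.2607 7.2487 8.3642 12.5094] v=[-2.7763 3.4355 -2.3872 0.6592]
Step 4: x=[2.1418 7.3162 8.3715 12.4580] v=[-0.5945 0.3375 0.0366 -0.2570]
Max displacement = 1.3162

Answer: 1.3162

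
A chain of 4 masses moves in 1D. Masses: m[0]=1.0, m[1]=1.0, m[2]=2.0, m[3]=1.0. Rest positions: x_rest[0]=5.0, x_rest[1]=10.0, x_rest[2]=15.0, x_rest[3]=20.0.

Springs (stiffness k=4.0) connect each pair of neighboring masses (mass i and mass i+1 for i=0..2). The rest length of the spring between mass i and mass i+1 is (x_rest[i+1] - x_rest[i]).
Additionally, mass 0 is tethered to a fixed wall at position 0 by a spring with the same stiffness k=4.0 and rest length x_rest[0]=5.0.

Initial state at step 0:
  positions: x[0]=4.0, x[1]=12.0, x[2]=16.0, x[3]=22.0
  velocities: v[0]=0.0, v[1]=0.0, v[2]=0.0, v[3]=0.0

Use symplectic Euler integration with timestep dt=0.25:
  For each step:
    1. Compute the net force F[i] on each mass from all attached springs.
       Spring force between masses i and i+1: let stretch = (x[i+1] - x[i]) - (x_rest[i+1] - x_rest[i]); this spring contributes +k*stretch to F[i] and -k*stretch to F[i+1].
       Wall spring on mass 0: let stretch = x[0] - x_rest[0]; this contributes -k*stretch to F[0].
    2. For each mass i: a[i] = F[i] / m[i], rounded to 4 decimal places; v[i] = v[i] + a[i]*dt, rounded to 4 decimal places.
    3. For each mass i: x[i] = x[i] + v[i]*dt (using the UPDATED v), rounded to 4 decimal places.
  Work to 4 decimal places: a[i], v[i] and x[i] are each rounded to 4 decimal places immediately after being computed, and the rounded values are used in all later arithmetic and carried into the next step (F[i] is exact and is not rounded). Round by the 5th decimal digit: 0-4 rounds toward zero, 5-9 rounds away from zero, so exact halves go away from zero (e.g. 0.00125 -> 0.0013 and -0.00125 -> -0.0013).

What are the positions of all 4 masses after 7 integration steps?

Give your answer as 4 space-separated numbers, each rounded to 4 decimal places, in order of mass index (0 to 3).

Answer: 4.4072 11.9419 15.2589 20.5260

Derivation:
Step 0: x=[4.0000 12.0000 16.0000 22.0000] v=[0.0000 0.0000 0.0000 0.0000]
Step 1: x=[5.0000 11.0000 16.2500 21.7500] v=[4.0000 -4.0000 1.0000 -1.0000]
Step 2: x=[6.2500 9.8125 16.5313 21.3750] v=[5.0000 -4.7500 1.1250 -1.5000]
Step 3: x=[6.8281 9.4141 16.5782 21.0391] v=[2.3125 -1.5937 0.1875 -1.3437]
Step 4: x=[6.3457 10.1602 16.2872 20.8380] v=[-1.9296 2.9844 -1.1641 -0.8046]
Step 5: x=[5.2305 11.4844 15.7992 20.7492] v=[-4.4608 5.2969 -1.9522 -0.3554]
Step 6: x=[4.3712 12.3239 15.3906 20.6729] v=[-3.4374 3.3578 -1.6346 -0.3054]
Step 7: x=[4.4072 11.9419 15.2589 20.5260] v=[0.1441 -1.5282 -0.5268 -0.5877]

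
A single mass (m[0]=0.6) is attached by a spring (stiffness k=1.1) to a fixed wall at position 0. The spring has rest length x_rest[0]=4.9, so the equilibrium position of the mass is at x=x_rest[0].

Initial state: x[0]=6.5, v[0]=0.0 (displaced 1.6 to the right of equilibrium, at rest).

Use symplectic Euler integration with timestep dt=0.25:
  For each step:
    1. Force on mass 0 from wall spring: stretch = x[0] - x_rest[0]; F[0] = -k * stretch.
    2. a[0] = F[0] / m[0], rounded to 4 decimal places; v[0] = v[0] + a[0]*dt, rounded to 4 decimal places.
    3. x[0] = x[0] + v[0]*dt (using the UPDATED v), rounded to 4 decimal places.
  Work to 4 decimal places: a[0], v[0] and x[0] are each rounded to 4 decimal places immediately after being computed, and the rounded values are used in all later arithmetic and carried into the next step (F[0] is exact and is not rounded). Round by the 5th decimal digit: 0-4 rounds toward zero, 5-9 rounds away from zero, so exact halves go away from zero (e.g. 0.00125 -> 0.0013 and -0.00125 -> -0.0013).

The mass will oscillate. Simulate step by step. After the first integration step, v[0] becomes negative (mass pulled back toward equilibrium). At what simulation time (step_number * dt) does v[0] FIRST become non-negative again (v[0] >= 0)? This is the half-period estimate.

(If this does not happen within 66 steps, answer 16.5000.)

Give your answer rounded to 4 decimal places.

Answer: 2.5000

Derivation:
Step 0: x=[6.5000] v=[0.0000]
Step 1: x=[6.3167] v=[-0.7333]
Step 2: x=[5.9711] v=[-1.3826]
Step 3: x=[5.5027] v=[-1.8735]
Step 4: x=[4.9653] v=[-2.1498]
Step 5: x=[4.4204] v=[-2.1797]
Step 6: x=[3.9304] v=[-1.9599]
Step 7: x=[3.5515] v=[-1.5155]
Step 8: x=[3.3272] v=[-0.8974]
Step 9: x=[3.2831] v=[-0.1765]
Step 10: x=[3.4243] v=[0.5646]
First v>=0 after going negative at step 10, time=2.5000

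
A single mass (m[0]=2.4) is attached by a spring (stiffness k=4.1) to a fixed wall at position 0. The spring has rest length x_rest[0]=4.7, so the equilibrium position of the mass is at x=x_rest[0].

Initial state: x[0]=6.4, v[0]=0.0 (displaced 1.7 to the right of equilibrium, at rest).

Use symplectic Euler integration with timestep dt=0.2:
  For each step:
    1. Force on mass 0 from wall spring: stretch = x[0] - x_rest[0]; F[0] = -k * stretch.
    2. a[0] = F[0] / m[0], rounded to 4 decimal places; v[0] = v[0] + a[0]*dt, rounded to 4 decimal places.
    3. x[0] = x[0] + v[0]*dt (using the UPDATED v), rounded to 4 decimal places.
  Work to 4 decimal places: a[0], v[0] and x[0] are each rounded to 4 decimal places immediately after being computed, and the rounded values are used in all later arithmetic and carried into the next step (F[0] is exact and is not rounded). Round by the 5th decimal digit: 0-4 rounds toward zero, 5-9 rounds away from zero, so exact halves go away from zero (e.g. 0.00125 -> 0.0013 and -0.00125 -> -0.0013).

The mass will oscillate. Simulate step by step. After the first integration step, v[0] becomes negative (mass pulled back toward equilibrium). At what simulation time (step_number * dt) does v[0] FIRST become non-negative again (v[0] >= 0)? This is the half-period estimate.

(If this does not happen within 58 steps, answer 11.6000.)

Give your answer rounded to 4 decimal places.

Answer: 2.4000

Derivation:
Step 0: x=[6.4000] v=[0.0000]
Step 1: x=[6.2838] v=[-0.5808]
Step 2: x=[6.0594] v=[-1.1219]
Step 3: x=[5.7421] v=[-1.5864]
Step 4: x=[5.3536] v=[-1.9425]
Step 5: x=[4.9204] v=[-2.1658]
Step 6: x=[4.4722] v=[-2.2411]
Step 7: x=[4.0395] v=[-2.1633]
Step 8: x=[3.6520] v=[-1.9376]
Step 9: x=[3.3361] v=[-1.5795]
Step 10: x=[3.1134] v=[-1.1135]
Step 11: x=[2.9991] v=[-0.5714]
Step 12: x=[3.0010] v=[0.0097]
First v>=0 after going negative at step 12, time=2.4000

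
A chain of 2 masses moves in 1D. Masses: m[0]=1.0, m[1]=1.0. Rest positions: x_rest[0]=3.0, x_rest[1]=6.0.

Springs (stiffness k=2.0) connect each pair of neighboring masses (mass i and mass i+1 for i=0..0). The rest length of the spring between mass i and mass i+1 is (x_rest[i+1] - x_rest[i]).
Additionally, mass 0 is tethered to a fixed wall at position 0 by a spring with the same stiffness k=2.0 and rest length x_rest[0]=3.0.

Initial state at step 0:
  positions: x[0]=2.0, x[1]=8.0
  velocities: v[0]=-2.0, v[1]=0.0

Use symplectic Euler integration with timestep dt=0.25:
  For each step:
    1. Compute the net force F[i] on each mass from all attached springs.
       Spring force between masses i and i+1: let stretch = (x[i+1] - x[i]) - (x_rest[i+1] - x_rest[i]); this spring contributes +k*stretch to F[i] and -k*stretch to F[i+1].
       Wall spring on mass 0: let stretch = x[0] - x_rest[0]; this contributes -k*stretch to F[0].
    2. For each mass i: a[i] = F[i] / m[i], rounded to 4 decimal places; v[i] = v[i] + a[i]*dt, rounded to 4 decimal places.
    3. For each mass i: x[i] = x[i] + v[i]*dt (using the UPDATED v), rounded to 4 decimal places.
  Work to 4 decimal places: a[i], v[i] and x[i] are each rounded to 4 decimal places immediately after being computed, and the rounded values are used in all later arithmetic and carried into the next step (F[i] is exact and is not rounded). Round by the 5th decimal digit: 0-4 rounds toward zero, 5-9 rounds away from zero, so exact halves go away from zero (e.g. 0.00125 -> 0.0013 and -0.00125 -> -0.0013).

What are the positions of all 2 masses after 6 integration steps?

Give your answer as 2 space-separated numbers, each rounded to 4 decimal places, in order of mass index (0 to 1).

Answer: 4.0609 4.1730

Derivation:
Step 0: x=[2.0000 8.0000] v=[-2.0000 0.0000]
Step 1: x=[2.0000 7.6250] v=[0.0000 -1.5000]
Step 2: x=[2.4531 6.9219] v=[1.8125 -2.8125]
Step 3: x=[3.1582 6.0352] v=[2.8204 -3.5469]
Step 4: x=[3.8282 5.1639] v=[2.6798 -3.4854]
Step 5: x=[4.1866 4.5006] v=[1.4336 -2.6533]
Step 6: x=[4.0609 4.1730] v=[-0.5027 -1.3103]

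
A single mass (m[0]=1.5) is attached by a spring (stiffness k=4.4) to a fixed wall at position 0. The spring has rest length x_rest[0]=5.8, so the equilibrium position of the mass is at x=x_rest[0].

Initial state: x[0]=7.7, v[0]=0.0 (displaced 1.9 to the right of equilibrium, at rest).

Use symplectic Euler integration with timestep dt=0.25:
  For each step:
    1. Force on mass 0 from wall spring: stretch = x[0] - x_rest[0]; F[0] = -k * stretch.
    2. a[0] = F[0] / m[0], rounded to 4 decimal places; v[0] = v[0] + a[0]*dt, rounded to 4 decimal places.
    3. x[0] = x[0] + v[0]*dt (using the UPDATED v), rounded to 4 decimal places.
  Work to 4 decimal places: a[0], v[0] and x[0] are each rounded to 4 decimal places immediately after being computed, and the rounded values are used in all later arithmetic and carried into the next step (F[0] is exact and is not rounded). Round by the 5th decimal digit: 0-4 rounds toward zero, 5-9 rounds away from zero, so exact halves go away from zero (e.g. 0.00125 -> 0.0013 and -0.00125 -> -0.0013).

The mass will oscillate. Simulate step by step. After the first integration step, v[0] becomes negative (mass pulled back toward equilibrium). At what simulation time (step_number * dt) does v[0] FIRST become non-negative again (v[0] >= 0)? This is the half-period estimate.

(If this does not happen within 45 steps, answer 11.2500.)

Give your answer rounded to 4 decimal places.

Step 0: x=[7.7000] v=[0.0000]
Step 1: x=[7.3517] v=[-1.3933]
Step 2: x=[6.7189] v=[-2.5312]
Step 3: x=[5.9176] v=[-3.2051]
Step 4: x=[5.0948] v=[-3.2914]
Step 5: x=[4.4012] v=[-2.7743]
Step 6: x=[3.9641] v=[-1.7485]
Step 7: x=[3.8636] v=[-0.4022]
Step 8: x=[4.1181] v=[1.0178]
First v>=0 after going negative at step 8, time=2.0000

Answer: 2.0000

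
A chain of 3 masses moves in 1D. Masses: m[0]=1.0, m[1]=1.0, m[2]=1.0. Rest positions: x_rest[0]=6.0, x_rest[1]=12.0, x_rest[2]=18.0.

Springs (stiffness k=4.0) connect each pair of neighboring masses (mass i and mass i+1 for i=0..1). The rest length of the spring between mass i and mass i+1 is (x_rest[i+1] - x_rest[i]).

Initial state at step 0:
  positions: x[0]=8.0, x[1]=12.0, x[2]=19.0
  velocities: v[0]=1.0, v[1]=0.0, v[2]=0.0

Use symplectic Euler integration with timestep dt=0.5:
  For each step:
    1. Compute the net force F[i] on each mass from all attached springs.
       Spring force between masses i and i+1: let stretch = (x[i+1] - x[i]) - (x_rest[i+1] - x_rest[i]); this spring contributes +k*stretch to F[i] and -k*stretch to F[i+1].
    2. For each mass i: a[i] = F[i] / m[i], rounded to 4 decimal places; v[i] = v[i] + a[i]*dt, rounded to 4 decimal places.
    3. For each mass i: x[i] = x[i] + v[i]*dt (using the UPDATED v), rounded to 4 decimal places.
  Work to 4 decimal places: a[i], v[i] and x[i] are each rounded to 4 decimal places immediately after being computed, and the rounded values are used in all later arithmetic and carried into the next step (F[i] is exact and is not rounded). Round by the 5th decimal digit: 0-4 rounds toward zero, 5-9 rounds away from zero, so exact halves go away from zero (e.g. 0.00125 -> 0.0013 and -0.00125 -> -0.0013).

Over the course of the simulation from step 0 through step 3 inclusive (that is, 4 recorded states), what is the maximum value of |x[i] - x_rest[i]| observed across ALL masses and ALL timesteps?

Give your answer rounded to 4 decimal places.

Answer: 3.0000

Derivation:
Step 0: x=[8.0000 12.0000 19.0000] v=[1.0000 0.0000 0.0000]
Step 1: x=[6.5000 15.0000 18.0000] v=[-3.0000 6.0000 -2.0000]
Step 2: x=[7.5000 12.5000 20.0000] v=[2.0000 -5.0000 4.0000]
Step 3: x=[7.5000 12.5000 20.5000] v=[0.0000 0.0000 1.0000]
Max displacement = 3.0000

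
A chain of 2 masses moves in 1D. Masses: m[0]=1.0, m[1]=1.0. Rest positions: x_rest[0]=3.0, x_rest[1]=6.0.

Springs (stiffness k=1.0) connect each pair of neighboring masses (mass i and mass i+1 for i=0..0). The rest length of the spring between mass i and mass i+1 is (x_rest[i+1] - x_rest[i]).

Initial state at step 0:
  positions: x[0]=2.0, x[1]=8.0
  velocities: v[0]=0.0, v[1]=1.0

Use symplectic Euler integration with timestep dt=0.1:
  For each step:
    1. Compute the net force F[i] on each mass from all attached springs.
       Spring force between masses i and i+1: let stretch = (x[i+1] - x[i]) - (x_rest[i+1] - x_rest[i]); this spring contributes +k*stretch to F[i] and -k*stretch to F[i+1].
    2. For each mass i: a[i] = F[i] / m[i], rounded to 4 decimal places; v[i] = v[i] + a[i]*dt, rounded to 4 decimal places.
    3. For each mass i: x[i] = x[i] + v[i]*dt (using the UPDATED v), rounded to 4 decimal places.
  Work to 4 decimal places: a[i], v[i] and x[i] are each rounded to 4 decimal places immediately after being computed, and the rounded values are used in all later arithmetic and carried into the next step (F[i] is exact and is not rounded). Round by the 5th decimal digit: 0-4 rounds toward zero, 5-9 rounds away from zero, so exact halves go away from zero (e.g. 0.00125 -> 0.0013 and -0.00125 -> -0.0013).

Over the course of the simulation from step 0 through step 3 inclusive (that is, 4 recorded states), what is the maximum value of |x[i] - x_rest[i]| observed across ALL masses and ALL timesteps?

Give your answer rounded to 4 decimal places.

Answer: 2.1190

Derivation:
Step 0: x=[2.0000 8.0000] v=[0.0000 1.0000]
Step 1: x=[2.0300 8.0700] v=[0.3000 0.7000]
Step 2: x=[2.0904 8.1096] v=[0.6040 0.3960]
Step 3: x=[2.1810 8.1190] v=[0.9059 0.0941]
Max displacement = 2.1190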